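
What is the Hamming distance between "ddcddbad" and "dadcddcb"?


Comparing "ddcddbad" and "dadcddcb" position by position:
  Position 0: 'd' vs 'd' => same
  Position 1: 'd' vs 'a' => differ
  Position 2: 'c' vs 'd' => differ
  Position 3: 'd' vs 'c' => differ
  Position 4: 'd' vs 'd' => same
  Position 5: 'b' vs 'd' => differ
  Position 6: 'a' vs 'c' => differ
  Position 7: 'd' vs 'b' => differ
Total differences (Hamming distance): 6

6


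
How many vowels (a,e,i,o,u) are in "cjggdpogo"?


Input: cjggdpogo
Checking each character:
  'c' at position 0: consonant
  'j' at position 1: consonant
  'g' at position 2: consonant
  'g' at position 3: consonant
  'd' at position 4: consonant
  'p' at position 5: consonant
  'o' at position 6: vowel (running total: 1)
  'g' at position 7: consonant
  'o' at position 8: vowel (running total: 2)
Total vowels: 2

2


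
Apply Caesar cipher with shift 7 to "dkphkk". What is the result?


Caesar cipher: shift "dkphkk" by 7
  'd' (pos 3) + 7 = pos 10 = 'k'
  'k' (pos 10) + 7 = pos 17 = 'r'
  'p' (pos 15) + 7 = pos 22 = 'w'
  'h' (pos 7) + 7 = pos 14 = 'o'
  'k' (pos 10) + 7 = pos 17 = 'r'
  'k' (pos 10) + 7 = pos 17 = 'r'
Result: krworr

krworr


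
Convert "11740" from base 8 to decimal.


Input: "11740" in base 8
Positional expansion:
  Digit '1' (value 1) x 8^4 = 4096
  Digit '1' (value 1) x 8^3 = 512
  Digit '7' (value 7) x 8^2 = 448
  Digit '4' (value 4) x 8^1 = 32
  Digit '0' (value 0) x 8^0 = 0
Sum = 5088

5088


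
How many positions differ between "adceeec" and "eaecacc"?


Comparing "adceeec" and "eaecacc" position by position:
  Position 0: 'a' vs 'e' => DIFFER
  Position 1: 'd' vs 'a' => DIFFER
  Position 2: 'c' vs 'e' => DIFFER
  Position 3: 'e' vs 'c' => DIFFER
  Position 4: 'e' vs 'a' => DIFFER
  Position 5: 'e' vs 'c' => DIFFER
  Position 6: 'c' vs 'c' => same
Positions that differ: 6

6


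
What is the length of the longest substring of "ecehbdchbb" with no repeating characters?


Input: "ecehbdchbb"
Sliding window (track last position of each char):
  Position 0 ('e'): window [0,0] length 1 -- new best
  Position 1 ('c'): window [0,1] length 2 -- new best
  Position 2 ('e'): repeat (last at 0), move window start to 1
  Position 2 ('e'): window [1,2] length 2
  Position 3 ('h'): window [1,3] length 3 -- new best
  Position 4 ('b'): window [1,4] length 4 -- new best
  Position 5 ('d'): window [1,5] length 5 -- new best
  Position 6 ('c'): repeat (last at 1), move window start to 2
  Position 6 ('c'): window [2,6] length 5
  Position 7 ('h'): repeat (last at 3), move window start to 4
  Position 7 ('h'): window [4,7] length 4
  Position 8 ('b'): repeat (last at 4), move window start to 5
  Position 8 ('b'): window [5,8] length 4
  Position 9 ('b'): repeat (last at 8), move window start to 9
  Position 9 ('b'): window [9,9] length 1
Longest substring with no repeats: "cehbd" with length 5

5


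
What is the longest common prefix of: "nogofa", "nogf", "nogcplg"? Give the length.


Words: nogofa, nogf, nogcplg
  Position 0: all 'n' => match
  Position 1: all 'o' => match
  Position 2: all 'g' => match
  Position 3: ('o', 'f', 'c') => mismatch, stop
LCP = "nog" (length 3)

3


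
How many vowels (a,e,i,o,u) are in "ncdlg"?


Input: ncdlg
Checking each character:
  'n' at position 0: consonant
  'c' at position 1: consonant
  'd' at position 2: consonant
  'l' at position 3: consonant
  'g' at position 4: consonant
Total vowels: 0

0


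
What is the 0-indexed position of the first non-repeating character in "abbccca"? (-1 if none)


Input: abbccca
Character frequencies:
  'a': 2
  'b': 2
  'c': 3
Scanning left to right for freq == 1:
  Position 0 ('a'): freq=2, skip
  Position 1 ('b'): freq=2, skip
  Position 2 ('b'): freq=2, skip
  Position 3 ('c'): freq=3, skip
  Position 4 ('c'): freq=3, skip
  Position 5 ('c'): freq=3, skip
  Position 6 ('a'): freq=2, skip
  No unique character found => answer = -1

-1


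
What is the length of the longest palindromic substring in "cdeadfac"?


Input: "cdeadfac"
Checking substrings for palindromes:
  No multi-char palindromic substrings found
Longest palindromic substring: "c" with length 1

1


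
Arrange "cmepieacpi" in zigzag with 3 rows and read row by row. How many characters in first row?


Zigzag "cmepieacpi" into 3 rows:
Placing characters:
  'c' => row 0
  'm' => row 1
  'e' => row 2
  'p' => row 1
  'i' => row 0
  'e' => row 1
  'a' => row 2
  'c' => row 1
  'p' => row 0
  'i' => row 1
Rows:
  Row 0: "cip"
  Row 1: "mpeci"
  Row 2: "ea"
First row length: 3

3


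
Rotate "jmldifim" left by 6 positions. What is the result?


Input: "jmldifim", rotate left by 6
First 6 characters: "jmldif"
Remaining characters: "im"
Concatenate remaining + first: "im" + "jmldif" = "imjmldif"

imjmldif


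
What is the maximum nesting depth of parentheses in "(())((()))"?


Input: "(())((()))"
Tracking depth:
  Position 0 '(': depth becomes 1
  Position 1 '(': depth becomes 2
  Position 2 ')': depth becomes 1
  Position 3 ')': depth becomes 0
  Position 4 '(': depth becomes 1
  Position 5 '(': depth becomes 2
  Position 6 '(': depth becomes 3
  Position 7 ')': depth becomes 2
  Position 8 ')': depth becomes 1
  Position 9 ')': depth becomes 0
Maximum depth reached: 3

3


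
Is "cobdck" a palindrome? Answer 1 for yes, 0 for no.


Input: cobdck
Reversed: kcdboc
  Compare pos 0 ('c') with pos 5 ('k'): MISMATCH
  Compare pos 1 ('o') with pos 4 ('c'): MISMATCH
  Compare pos 2 ('b') with pos 3 ('d'): MISMATCH
Result: not a palindrome

0


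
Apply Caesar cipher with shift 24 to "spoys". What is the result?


Caesar cipher: shift "spoys" by 24
  's' (pos 18) + 24 = pos 16 = 'q'
  'p' (pos 15) + 24 = pos 13 = 'n'
  'o' (pos 14) + 24 = pos 12 = 'm'
  'y' (pos 24) + 24 = pos 22 = 'w'
  's' (pos 18) + 24 = pos 16 = 'q'
Result: qnmwq

qnmwq


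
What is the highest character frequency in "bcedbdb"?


Input: bcedbdb
Character counts:
  'b': 3
  'c': 1
  'd': 2
  'e': 1
Maximum frequency: 3

3


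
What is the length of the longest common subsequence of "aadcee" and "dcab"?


LCS of "aadcee" and "dcab"
DP table:
           d    c    a    b
      0    0    0    0    0
  a   0    0    0    1    1
  a   0    0    0    1    1
  d   0    1    1    1    1
  c   0    1    2    2    2
  e   0    1    2    2    2
  e   0    1    2    2    2
LCS length = dp[6][4] = 2

2


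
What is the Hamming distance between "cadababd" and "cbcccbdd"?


Comparing "cadababd" and "cbcccbdd" position by position:
  Position 0: 'c' vs 'c' => same
  Position 1: 'a' vs 'b' => differ
  Position 2: 'd' vs 'c' => differ
  Position 3: 'a' vs 'c' => differ
  Position 4: 'b' vs 'c' => differ
  Position 5: 'a' vs 'b' => differ
  Position 6: 'b' vs 'd' => differ
  Position 7: 'd' vs 'd' => same
Total differences (Hamming distance): 6

6


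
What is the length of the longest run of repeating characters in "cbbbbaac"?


Input: "cbbbbaac"
Scanning for longest run:
  Position 1 ('b'): new char, reset run to 1
  Position 2 ('b'): continues run of 'b', length=2
  Position 3 ('b'): continues run of 'b', length=3
  Position 4 ('b'): continues run of 'b', length=4
  Position 5 ('a'): new char, reset run to 1
  Position 6 ('a'): continues run of 'a', length=2
  Position 7 ('c'): new char, reset run to 1
Longest run: 'b' with length 4

4


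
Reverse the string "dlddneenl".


Input: dlddneenl
Reading characters right to left:
  Position 8: 'l'
  Position 7: 'n'
  Position 6: 'e'
  Position 5: 'e'
  Position 4: 'n'
  Position 3: 'd'
  Position 2: 'd'
  Position 1: 'l'
  Position 0: 'd'
Reversed: lneenddld

lneenddld


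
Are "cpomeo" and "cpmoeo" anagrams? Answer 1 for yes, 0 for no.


Strings: "cpomeo", "cpmoeo"
Sorted first:  cemoop
Sorted second: cemoop
Sorted forms match => anagrams

1


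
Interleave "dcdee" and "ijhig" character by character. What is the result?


Interleaving "dcdee" and "ijhig":
  Position 0: 'd' from first, 'i' from second => "di"
  Position 1: 'c' from first, 'j' from second => "cj"
  Position 2: 'd' from first, 'h' from second => "dh"
  Position 3: 'e' from first, 'i' from second => "ei"
  Position 4: 'e' from first, 'g' from second => "eg"
Result: dicjdheieg

dicjdheieg


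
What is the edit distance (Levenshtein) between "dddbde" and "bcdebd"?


Computing edit distance: "dddbde" -> "bcdebd"
DP table:
           b    c    d    e    b    d
      0    1    2    3    4    5    6
  d   1    1    2    2    3    4    5
  d   2    2    2    2    3    4    4
  d   3    3    3    2    3    4    4
  b   4    3    4    3    3    3    4
  d   5    4    4    4    4    4    3
  e   6    5    5    5    4    5    4
Edit distance = dp[6][6] = 4

4


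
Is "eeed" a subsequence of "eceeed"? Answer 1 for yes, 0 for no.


Check if "eeed" is a subsequence of "eceeed"
Greedy scan:
  Position 0 ('e'): matches sub[0] = 'e'
  Position 1 ('c'): no match needed
  Position 2 ('e'): matches sub[1] = 'e'
  Position 3 ('e'): matches sub[2] = 'e'
  Position 4 ('e'): no match needed
  Position 5 ('d'): matches sub[3] = 'd'
All 4 characters matched => is a subsequence

1


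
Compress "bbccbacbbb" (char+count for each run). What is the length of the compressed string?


Input: bbccbacbbb
Runs:
  'b' x 2 => "b2"
  'c' x 2 => "c2"
  'b' x 1 => "b1"
  'a' x 1 => "a1"
  'c' x 1 => "c1"
  'b' x 3 => "b3"
Compressed: "b2c2b1a1c1b3"
Compressed length: 12

12


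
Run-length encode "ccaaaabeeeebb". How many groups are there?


Input: ccaaaabeeeebb
Scanning for consecutive runs:
  Group 1: 'c' x 2 (positions 0-1)
  Group 2: 'a' x 4 (positions 2-5)
  Group 3: 'b' x 1 (positions 6-6)
  Group 4: 'e' x 4 (positions 7-10)
  Group 5: 'b' x 2 (positions 11-12)
Total groups: 5

5


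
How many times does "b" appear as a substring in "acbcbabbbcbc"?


Searching for "b" in "acbcbabbbcbc"
Scanning each position:
  Position 0: "a" => no
  Position 1: "c" => no
  Position 2: "b" => MATCH
  Position 3: "c" => no
  Position 4: "b" => MATCH
  Position 5: "a" => no
  Position 6: "b" => MATCH
  Position 7: "b" => MATCH
  Position 8: "b" => MATCH
  Position 9: "c" => no
  Position 10: "b" => MATCH
  Position 11: "c" => no
Total occurrences: 6

6


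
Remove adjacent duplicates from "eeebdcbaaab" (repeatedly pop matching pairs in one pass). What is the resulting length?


Input: eeebdcbaaab
Stack-based adjacent duplicate removal:
  Read 'e': push. Stack: e
  Read 'e': matches stack top 'e' => pop. Stack: (empty)
  Read 'e': push. Stack: e
  Read 'b': push. Stack: eb
  Read 'd': push. Stack: ebd
  Read 'c': push. Stack: ebdc
  Read 'b': push. Stack: ebdcb
  Read 'a': push. Stack: ebdcba
  Read 'a': matches stack top 'a' => pop. Stack: ebdcb
  Read 'a': push. Stack: ebdcba
  Read 'b': push. Stack: ebdcbab
Final stack: "ebdcbab" (length 7)

7


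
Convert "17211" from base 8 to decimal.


Input: "17211" in base 8
Positional expansion:
  Digit '1' (value 1) x 8^4 = 4096
  Digit '7' (value 7) x 8^3 = 3584
  Digit '2' (value 2) x 8^2 = 128
  Digit '1' (value 1) x 8^1 = 8
  Digit '1' (value 1) x 8^0 = 1
Sum = 7817

7817


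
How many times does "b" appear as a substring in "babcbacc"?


Searching for "b" in "babcbacc"
Scanning each position:
  Position 0: "b" => MATCH
  Position 1: "a" => no
  Position 2: "b" => MATCH
  Position 3: "c" => no
  Position 4: "b" => MATCH
  Position 5: "a" => no
  Position 6: "c" => no
  Position 7: "c" => no
Total occurrences: 3

3


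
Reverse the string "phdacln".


Input: phdacln
Reading characters right to left:
  Position 6: 'n'
  Position 5: 'l'
  Position 4: 'c'
  Position 3: 'a'
  Position 2: 'd'
  Position 1: 'h'
  Position 0: 'p'
Reversed: nlcadhp

nlcadhp


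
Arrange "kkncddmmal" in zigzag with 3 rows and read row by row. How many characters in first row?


Zigzag "kkncddmmal" into 3 rows:
Placing characters:
  'k' => row 0
  'k' => row 1
  'n' => row 2
  'c' => row 1
  'd' => row 0
  'd' => row 1
  'm' => row 2
  'm' => row 1
  'a' => row 0
  'l' => row 1
Rows:
  Row 0: "kda"
  Row 1: "kcdml"
  Row 2: "nm"
First row length: 3

3


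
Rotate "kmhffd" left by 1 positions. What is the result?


Input: "kmhffd", rotate left by 1
First 1 characters: "k"
Remaining characters: "mhffd"
Concatenate remaining + first: "mhffd" + "k" = "mhffdk"

mhffdk


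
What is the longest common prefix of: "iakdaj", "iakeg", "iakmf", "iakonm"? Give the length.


Words: iakdaj, iakeg, iakmf, iakonm
  Position 0: all 'i' => match
  Position 1: all 'a' => match
  Position 2: all 'k' => match
  Position 3: ('d', 'e', 'm', 'o') => mismatch, stop
LCP = "iak" (length 3)

3


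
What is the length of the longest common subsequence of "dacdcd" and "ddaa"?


LCS of "dacdcd" and "ddaa"
DP table:
           d    d    a    a
      0    0    0    0    0
  d   0    1    1    1    1
  a   0    1    1    2    2
  c   0    1    1    2    2
  d   0    1    2    2    2
  c   0    1    2    2    2
  d   0    1    2    2    2
LCS length = dp[6][4] = 2

2


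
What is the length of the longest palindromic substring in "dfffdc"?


Input: "dfffdc"
Checking substrings for palindromes:
  [0:5] "dfffd" (len 5) => palindrome
  [1:4] "fff" (len 3) => palindrome
  [1:3] "ff" (len 2) => palindrome
  [2:4] "ff" (len 2) => palindrome
Longest palindromic substring: "dfffd" with length 5

5


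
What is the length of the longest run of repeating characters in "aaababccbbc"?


Input: "aaababccbbc"
Scanning for longest run:
  Position 1 ('a'): continues run of 'a', length=2
  Position 2 ('a'): continues run of 'a', length=3
  Position 3 ('b'): new char, reset run to 1
  Position 4 ('a'): new char, reset run to 1
  Position 5 ('b'): new char, reset run to 1
  Position 6 ('c'): new char, reset run to 1
  Position 7 ('c'): continues run of 'c', length=2
  Position 8 ('b'): new char, reset run to 1
  Position 9 ('b'): continues run of 'b', length=2
  Position 10 ('c'): new char, reset run to 1
Longest run: 'a' with length 3

3


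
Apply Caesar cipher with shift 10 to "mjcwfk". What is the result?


Caesar cipher: shift "mjcwfk" by 10
  'm' (pos 12) + 10 = pos 22 = 'w'
  'j' (pos 9) + 10 = pos 19 = 't'
  'c' (pos 2) + 10 = pos 12 = 'm'
  'w' (pos 22) + 10 = pos 6 = 'g'
  'f' (pos 5) + 10 = pos 15 = 'p'
  'k' (pos 10) + 10 = pos 20 = 'u'
Result: wtmgpu

wtmgpu


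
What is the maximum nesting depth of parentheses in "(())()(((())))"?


Input: "(())()(((())))"
Tracking depth:
  Position 0 '(': depth becomes 1
  Position 1 '(': depth becomes 2
  Position 2 ')': depth becomes 1
  Position 3 ')': depth becomes 0
  Position 4 '(': depth becomes 1
  Position 5 ')': depth becomes 0
  Position 6 '(': depth becomes 1
  Position 7 '(': depth becomes 2
  Position 8 '(': depth becomes 3
  Position 9 '(': depth becomes 4
  Position 10 ')': depth becomes 3
  Position 11 ')': depth becomes 2
  Position 12 ')': depth becomes 1
  Position 13 ')': depth becomes 0
Maximum depth reached: 4

4


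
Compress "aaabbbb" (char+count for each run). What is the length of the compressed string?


Input: aaabbbb
Runs:
  'a' x 3 => "a3"
  'b' x 4 => "b4"
Compressed: "a3b4"
Compressed length: 4

4


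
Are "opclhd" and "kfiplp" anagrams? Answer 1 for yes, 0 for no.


Strings: "opclhd", "kfiplp"
Sorted first:  cdhlop
Sorted second: fiklpp
Differ at position 0: 'c' vs 'f' => not anagrams

0


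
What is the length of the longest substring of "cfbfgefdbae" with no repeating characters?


Input: "cfbfgefdbae"
Sliding window (track last position of each char):
  Position 0 ('c'): window [0,0] length 1 -- new best
  Position 1 ('f'): window [0,1] length 2 -- new best
  Position 2 ('b'): window [0,2] length 3 -- new best
  Position 3 ('f'): repeat (last at 1), move window start to 2
  Position 3 ('f'): window [2,3] length 2
  Position 4 ('g'): window [2,4] length 3
  Position 5 ('e'): window [2,5] length 4 -- new best
  Position 6 ('f'): repeat (last at 3), move window start to 4
  Position 6 ('f'): window [4,6] length 3
  Position 7 ('d'): window [4,7] length 4
  Position 8 ('b'): window [4,8] length 5 -- new best
  Position 9 ('a'): window [4,9] length 6 -- new best
  Position 10 ('e'): repeat (last at 5), move window start to 6
  Position 10 ('e'): window [6,10] length 5
Longest substring with no repeats: "gefdba" with length 6

6


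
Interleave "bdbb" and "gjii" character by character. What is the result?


Interleaving "bdbb" and "gjii":
  Position 0: 'b' from first, 'g' from second => "bg"
  Position 1: 'd' from first, 'j' from second => "dj"
  Position 2: 'b' from first, 'i' from second => "bi"
  Position 3: 'b' from first, 'i' from second => "bi"
Result: bgdjbibi

bgdjbibi


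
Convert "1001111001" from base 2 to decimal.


Input: "1001111001" in base 2
Positional expansion:
  Digit '1' (value 1) x 2^9 = 512
  Digit '0' (value 0) x 2^8 = 0
  Digit '0' (value 0) x 2^7 = 0
  Digit '1' (value 1) x 2^6 = 64
  Digit '1' (value 1) x 2^5 = 32
  Digit '1' (value 1) x 2^4 = 16
  Digit '1' (value 1) x 2^3 = 8
  Digit '0' (value 0) x 2^2 = 0
  Digit '0' (value 0) x 2^1 = 0
  Digit '1' (value 1) x 2^0 = 1
Sum = 633

633


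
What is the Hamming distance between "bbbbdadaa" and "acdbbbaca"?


Comparing "bbbbdadaa" and "acdbbbaca" position by position:
  Position 0: 'b' vs 'a' => differ
  Position 1: 'b' vs 'c' => differ
  Position 2: 'b' vs 'd' => differ
  Position 3: 'b' vs 'b' => same
  Position 4: 'd' vs 'b' => differ
  Position 5: 'a' vs 'b' => differ
  Position 6: 'd' vs 'a' => differ
  Position 7: 'a' vs 'c' => differ
  Position 8: 'a' vs 'a' => same
Total differences (Hamming distance): 7

7


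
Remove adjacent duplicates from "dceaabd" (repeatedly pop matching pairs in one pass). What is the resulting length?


Input: dceaabd
Stack-based adjacent duplicate removal:
  Read 'd': push. Stack: d
  Read 'c': push. Stack: dc
  Read 'e': push. Stack: dce
  Read 'a': push. Stack: dcea
  Read 'a': matches stack top 'a' => pop. Stack: dce
  Read 'b': push. Stack: dceb
  Read 'd': push. Stack: dcebd
Final stack: "dcebd" (length 5)

5


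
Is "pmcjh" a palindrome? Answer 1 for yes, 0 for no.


Input: pmcjh
Reversed: hjcmp
  Compare pos 0 ('p') with pos 4 ('h'): MISMATCH
  Compare pos 1 ('m') with pos 3 ('j'): MISMATCH
Result: not a palindrome

0


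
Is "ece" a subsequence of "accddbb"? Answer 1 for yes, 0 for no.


Check if "ece" is a subsequence of "accddbb"
Greedy scan:
  Position 0 ('a'): no match needed
  Position 1 ('c'): no match needed
  Position 2 ('c'): no match needed
  Position 3 ('d'): no match needed
  Position 4 ('d'): no match needed
  Position 5 ('b'): no match needed
  Position 6 ('b'): no match needed
Only matched 0/3 characters => not a subsequence

0


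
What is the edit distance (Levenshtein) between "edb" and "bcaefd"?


Computing edit distance: "edb" -> "bcaefd"
DP table:
           b    c    a    e    f    d
      0    1    2    3    4    5    6
  e   1    1    2    3    3    4    5
  d   2    2    2    3    4    4    4
  b   3    2    3    3    4    5    5
Edit distance = dp[3][6] = 5

5


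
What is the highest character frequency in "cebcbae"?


Input: cebcbae
Character counts:
  'a': 1
  'b': 2
  'c': 2
  'e': 2
Maximum frequency: 2

2


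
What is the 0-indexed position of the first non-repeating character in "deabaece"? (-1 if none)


Input: deabaece
Character frequencies:
  'a': 2
  'b': 1
  'c': 1
  'd': 1
  'e': 3
Scanning left to right for freq == 1:
  Position 0 ('d'): unique! => answer = 0

0


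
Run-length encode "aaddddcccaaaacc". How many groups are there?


Input: aaddddcccaaaacc
Scanning for consecutive runs:
  Group 1: 'a' x 2 (positions 0-1)
  Group 2: 'd' x 4 (positions 2-5)
  Group 3: 'c' x 3 (positions 6-8)
  Group 4: 'a' x 4 (positions 9-12)
  Group 5: 'c' x 2 (positions 13-14)
Total groups: 5

5


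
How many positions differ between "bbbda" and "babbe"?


Comparing "bbbda" and "babbe" position by position:
  Position 0: 'b' vs 'b' => same
  Position 1: 'b' vs 'a' => DIFFER
  Position 2: 'b' vs 'b' => same
  Position 3: 'd' vs 'b' => DIFFER
  Position 4: 'a' vs 'e' => DIFFER
Positions that differ: 3

3


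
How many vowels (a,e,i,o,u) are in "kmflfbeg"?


Input: kmflfbeg
Checking each character:
  'k' at position 0: consonant
  'm' at position 1: consonant
  'f' at position 2: consonant
  'l' at position 3: consonant
  'f' at position 4: consonant
  'b' at position 5: consonant
  'e' at position 6: vowel (running total: 1)
  'g' at position 7: consonant
Total vowels: 1

1


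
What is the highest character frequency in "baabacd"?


Input: baabacd
Character counts:
  'a': 3
  'b': 2
  'c': 1
  'd': 1
Maximum frequency: 3

3


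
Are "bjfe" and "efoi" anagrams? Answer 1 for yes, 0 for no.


Strings: "bjfe", "efoi"
Sorted first:  befj
Sorted second: efio
Differ at position 0: 'b' vs 'e' => not anagrams

0


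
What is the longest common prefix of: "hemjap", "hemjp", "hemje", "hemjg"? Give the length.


Words: hemjap, hemjp, hemje, hemjg
  Position 0: all 'h' => match
  Position 1: all 'e' => match
  Position 2: all 'm' => match
  Position 3: all 'j' => match
  Position 4: ('a', 'p', 'e', 'g') => mismatch, stop
LCP = "hemj" (length 4)

4


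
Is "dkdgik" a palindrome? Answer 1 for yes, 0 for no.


Input: dkdgik
Reversed: kigdkd
  Compare pos 0 ('d') with pos 5 ('k'): MISMATCH
  Compare pos 1 ('k') with pos 4 ('i'): MISMATCH
  Compare pos 2 ('d') with pos 3 ('g'): MISMATCH
Result: not a palindrome

0


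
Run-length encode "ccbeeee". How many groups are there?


Input: ccbeeee
Scanning for consecutive runs:
  Group 1: 'c' x 2 (positions 0-1)
  Group 2: 'b' x 1 (positions 2-2)
  Group 3: 'e' x 4 (positions 3-6)
Total groups: 3

3


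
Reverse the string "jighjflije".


Input: jighjflije
Reading characters right to left:
  Position 9: 'e'
  Position 8: 'j'
  Position 7: 'i'
  Position 6: 'l'
  Position 5: 'f'
  Position 4: 'j'
  Position 3: 'h'
  Position 2: 'g'
  Position 1: 'i'
  Position 0: 'j'
Reversed: ejilfjhgij

ejilfjhgij


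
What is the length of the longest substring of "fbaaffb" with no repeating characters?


Input: "fbaaffb"
Sliding window (track last position of each char):
  Position 0 ('f'): window [0,0] length 1 -- new best
  Position 1 ('b'): window [0,1] length 2 -- new best
  Position 2 ('a'): window [0,2] length 3 -- new best
  Position 3 ('a'): repeat (last at 2), move window start to 3
  Position 3 ('a'): window [3,3] length 1
  Position 4 ('f'): window [3,4] length 2
  Position 5 ('f'): repeat (last at 4), move window start to 5
  Position 5 ('f'): window [5,5] length 1
  Position 6 ('b'): window [5,6] length 2
Longest substring with no repeats: "fba" with length 3

3


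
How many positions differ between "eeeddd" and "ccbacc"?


Comparing "eeeddd" and "ccbacc" position by position:
  Position 0: 'e' vs 'c' => DIFFER
  Position 1: 'e' vs 'c' => DIFFER
  Position 2: 'e' vs 'b' => DIFFER
  Position 3: 'd' vs 'a' => DIFFER
  Position 4: 'd' vs 'c' => DIFFER
  Position 5: 'd' vs 'c' => DIFFER
Positions that differ: 6

6


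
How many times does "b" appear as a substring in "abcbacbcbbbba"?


Searching for "b" in "abcbacbcbbbba"
Scanning each position:
  Position 0: "a" => no
  Position 1: "b" => MATCH
  Position 2: "c" => no
  Position 3: "b" => MATCH
  Position 4: "a" => no
  Position 5: "c" => no
  Position 6: "b" => MATCH
  Position 7: "c" => no
  Position 8: "b" => MATCH
  Position 9: "b" => MATCH
  Position 10: "b" => MATCH
  Position 11: "b" => MATCH
  Position 12: "a" => no
Total occurrences: 7

7


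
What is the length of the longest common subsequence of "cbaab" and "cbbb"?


LCS of "cbaab" and "cbbb"
DP table:
           c    b    b    b
      0    0    0    0    0
  c   0    1    1    1    1
  b   0    1    2    2    2
  a   0    1    2    2    2
  a   0    1    2    2    2
  b   0    1    2    3    3
LCS length = dp[5][4] = 3

3


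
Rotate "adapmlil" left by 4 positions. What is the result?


Input: "adapmlil", rotate left by 4
First 4 characters: "adap"
Remaining characters: "mlil"
Concatenate remaining + first: "mlil" + "adap" = "mliladap"

mliladap


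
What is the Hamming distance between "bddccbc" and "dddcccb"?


Comparing "bddccbc" and "dddcccb" position by position:
  Position 0: 'b' vs 'd' => differ
  Position 1: 'd' vs 'd' => same
  Position 2: 'd' vs 'd' => same
  Position 3: 'c' vs 'c' => same
  Position 4: 'c' vs 'c' => same
  Position 5: 'b' vs 'c' => differ
  Position 6: 'c' vs 'b' => differ
Total differences (Hamming distance): 3

3


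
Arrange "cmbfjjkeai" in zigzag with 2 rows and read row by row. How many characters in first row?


Zigzag "cmbfjjkeai" into 2 rows:
Placing characters:
  'c' => row 0
  'm' => row 1
  'b' => row 0
  'f' => row 1
  'j' => row 0
  'j' => row 1
  'k' => row 0
  'e' => row 1
  'a' => row 0
  'i' => row 1
Rows:
  Row 0: "cbjka"
  Row 1: "mfjei"
First row length: 5

5


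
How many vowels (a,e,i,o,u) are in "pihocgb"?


Input: pihocgb
Checking each character:
  'p' at position 0: consonant
  'i' at position 1: vowel (running total: 1)
  'h' at position 2: consonant
  'o' at position 3: vowel (running total: 2)
  'c' at position 4: consonant
  'g' at position 5: consonant
  'b' at position 6: consonant
Total vowels: 2

2


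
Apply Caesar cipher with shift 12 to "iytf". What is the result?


Caesar cipher: shift "iytf" by 12
  'i' (pos 8) + 12 = pos 20 = 'u'
  'y' (pos 24) + 12 = pos 10 = 'k'
  't' (pos 19) + 12 = pos 5 = 'f'
  'f' (pos 5) + 12 = pos 17 = 'r'
Result: ukfr

ukfr


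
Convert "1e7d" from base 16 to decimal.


Input: "1e7d" in base 16
Positional expansion:
  Digit '1' (value 1) x 16^3 = 4096
  Digit 'e' (value 14) x 16^2 = 3584
  Digit '7' (value 7) x 16^1 = 112
  Digit 'd' (value 13) x 16^0 = 13
Sum = 7805

7805


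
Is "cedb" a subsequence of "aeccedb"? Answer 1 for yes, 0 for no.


Check if "cedb" is a subsequence of "aeccedb"
Greedy scan:
  Position 0 ('a'): no match needed
  Position 1 ('e'): no match needed
  Position 2 ('c'): matches sub[0] = 'c'
  Position 3 ('c'): no match needed
  Position 4 ('e'): matches sub[1] = 'e'
  Position 5 ('d'): matches sub[2] = 'd'
  Position 6 ('b'): matches sub[3] = 'b'
All 4 characters matched => is a subsequence

1


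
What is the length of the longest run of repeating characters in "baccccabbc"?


Input: "baccccabbc"
Scanning for longest run:
  Position 1 ('a'): new char, reset run to 1
  Position 2 ('c'): new char, reset run to 1
  Position 3 ('c'): continues run of 'c', length=2
  Position 4 ('c'): continues run of 'c', length=3
  Position 5 ('c'): continues run of 'c', length=4
  Position 6 ('a'): new char, reset run to 1
  Position 7 ('b'): new char, reset run to 1
  Position 8 ('b'): continues run of 'b', length=2
  Position 9 ('c'): new char, reset run to 1
Longest run: 'c' with length 4

4


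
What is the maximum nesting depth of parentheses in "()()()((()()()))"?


Input: "()()()((()()()))"
Tracking depth:
  Position 0 '(': depth becomes 1
  Position 1 ')': depth becomes 0
  Position 2 '(': depth becomes 1
  Position 3 ')': depth becomes 0
  Position 4 '(': depth becomes 1
  Position 5 ')': depth becomes 0
  Position 6 '(': depth becomes 1
  Position 7 '(': depth becomes 2
  Position 8 '(': depth becomes 3
  Position 9 ')': depth becomes 2
  Position 10 '(': depth becomes 3
  Position 11 ')': depth becomes 2
  Position 12 '(': depth becomes 3
  Position 13 ')': depth becomes 2
  Position 14 ')': depth becomes 1
  Position 15 ')': depth becomes 0
Maximum depth reached: 3

3


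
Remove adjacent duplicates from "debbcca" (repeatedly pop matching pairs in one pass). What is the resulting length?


Input: debbcca
Stack-based adjacent duplicate removal:
  Read 'd': push. Stack: d
  Read 'e': push. Stack: de
  Read 'b': push. Stack: deb
  Read 'b': matches stack top 'b' => pop. Stack: de
  Read 'c': push. Stack: dec
  Read 'c': matches stack top 'c' => pop. Stack: de
  Read 'a': push. Stack: dea
Final stack: "dea" (length 3)

3


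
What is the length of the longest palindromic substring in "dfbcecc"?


Input: "dfbcecc"
Checking substrings for palindromes:
  [3:6] "cec" (len 3) => palindrome
  [5:7] "cc" (len 2) => palindrome
Longest palindromic substring: "cec" with length 3

3


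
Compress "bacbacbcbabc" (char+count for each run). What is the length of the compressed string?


Input: bacbacbcbabc
Runs:
  'b' x 1 => "b1"
  'a' x 1 => "a1"
  'c' x 1 => "c1"
  'b' x 1 => "b1"
  'a' x 1 => "a1"
  'c' x 1 => "c1"
  'b' x 1 => "b1"
  'c' x 1 => "c1"
  'b' x 1 => "b1"
  'a' x 1 => "a1"
  'b' x 1 => "b1"
  'c' x 1 => "c1"
Compressed: "b1a1c1b1a1c1b1c1b1a1b1c1"
Compressed length: 24

24


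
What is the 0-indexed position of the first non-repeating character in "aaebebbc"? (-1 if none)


Input: aaebebbc
Character frequencies:
  'a': 2
  'b': 3
  'c': 1
  'e': 2
Scanning left to right for freq == 1:
  Position 0 ('a'): freq=2, skip
  Position 1 ('a'): freq=2, skip
  Position 2 ('e'): freq=2, skip
  Position 3 ('b'): freq=3, skip
  Position 4 ('e'): freq=2, skip
  Position 5 ('b'): freq=3, skip
  Position 6 ('b'): freq=3, skip
  Position 7 ('c'): unique! => answer = 7

7


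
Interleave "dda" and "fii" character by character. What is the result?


Interleaving "dda" and "fii":
  Position 0: 'd' from first, 'f' from second => "df"
  Position 1: 'd' from first, 'i' from second => "di"
  Position 2: 'a' from first, 'i' from second => "ai"
Result: dfdiai

dfdiai


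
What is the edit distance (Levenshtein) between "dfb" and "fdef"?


Computing edit distance: "dfb" -> "fdef"
DP table:
           f    d    e    f
      0    1    2    3    4
  d   1    1    1    2    3
  f   2    1    2    2    2
  b   3    2    2    3    3
Edit distance = dp[3][4] = 3

3


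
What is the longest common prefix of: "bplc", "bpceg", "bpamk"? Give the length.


Words: bplc, bpceg, bpamk
  Position 0: all 'b' => match
  Position 1: all 'p' => match
  Position 2: ('l', 'c', 'a') => mismatch, stop
LCP = "bp" (length 2)

2


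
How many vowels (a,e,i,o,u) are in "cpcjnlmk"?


Input: cpcjnlmk
Checking each character:
  'c' at position 0: consonant
  'p' at position 1: consonant
  'c' at position 2: consonant
  'j' at position 3: consonant
  'n' at position 4: consonant
  'l' at position 5: consonant
  'm' at position 6: consonant
  'k' at position 7: consonant
Total vowels: 0

0


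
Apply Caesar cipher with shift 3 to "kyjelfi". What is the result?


Caesar cipher: shift "kyjelfi" by 3
  'k' (pos 10) + 3 = pos 13 = 'n'
  'y' (pos 24) + 3 = pos 1 = 'b'
  'j' (pos 9) + 3 = pos 12 = 'm'
  'e' (pos 4) + 3 = pos 7 = 'h'
  'l' (pos 11) + 3 = pos 14 = 'o'
  'f' (pos 5) + 3 = pos 8 = 'i'
  'i' (pos 8) + 3 = pos 11 = 'l'
Result: nbmhoil

nbmhoil


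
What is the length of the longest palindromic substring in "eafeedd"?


Input: "eafeedd"
Checking substrings for palindromes:
  [3:5] "ee" (len 2) => palindrome
  [5:7] "dd" (len 2) => palindrome
Longest palindromic substring: "ee" with length 2

2


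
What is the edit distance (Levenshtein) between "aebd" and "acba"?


Computing edit distance: "aebd" -> "acba"
DP table:
           a    c    b    a
      0    1    2    3    4
  a   1    0    1    2    3
  e   2    1    1    2    3
  b   3    2    2    1    2
  d   4    3    3    2    2
Edit distance = dp[4][4] = 2

2


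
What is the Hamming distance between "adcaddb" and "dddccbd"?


Comparing "adcaddb" and "dddccbd" position by position:
  Position 0: 'a' vs 'd' => differ
  Position 1: 'd' vs 'd' => same
  Position 2: 'c' vs 'd' => differ
  Position 3: 'a' vs 'c' => differ
  Position 4: 'd' vs 'c' => differ
  Position 5: 'd' vs 'b' => differ
  Position 6: 'b' vs 'd' => differ
Total differences (Hamming distance): 6

6


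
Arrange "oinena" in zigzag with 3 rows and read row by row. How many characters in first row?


Zigzag "oinena" into 3 rows:
Placing characters:
  'o' => row 0
  'i' => row 1
  'n' => row 2
  'e' => row 1
  'n' => row 0
  'a' => row 1
Rows:
  Row 0: "on"
  Row 1: "iea"
  Row 2: "n"
First row length: 2

2


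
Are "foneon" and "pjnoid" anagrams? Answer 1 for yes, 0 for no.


Strings: "foneon", "pjnoid"
Sorted first:  efnnoo
Sorted second: dijnop
Differ at position 0: 'e' vs 'd' => not anagrams

0


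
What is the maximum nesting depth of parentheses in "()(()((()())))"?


Input: "()(()((()())))"
Tracking depth:
  Position 0 '(': depth becomes 1
  Position 1 ')': depth becomes 0
  Position 2 '(': depth becomes 1
  Position 3 '(': depth becomes 2
  Position 4 ')': depth becomes 1
  Position 5 '(': depth becomes 2
  Position 6 '(': depth becomes 3
  Position 7 '(': depth becomes 4
  Position 8 ')': depth becomes 3
  Position 9 '(': depth becomes 4
  Position 10 ')': depth becomes 3
  Position 11 ')': depth becomes 2
  Position 12 ')': depth becomes 1
  Position 13 ')': depth becomes 0
Maximum depth reached: 4

4


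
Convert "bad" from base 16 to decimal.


Input: "bad" in base 16
Positional expansion:
  Digit 'b' (value 11) x 16^2 = 2816
  Digit 'a' (value 10) x 16^1 = 160
  Digit 'd' (value 13) x 16^0 = 13
Sum = 2989

2989


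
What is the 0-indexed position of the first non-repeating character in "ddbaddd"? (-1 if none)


Input: ddbaddd
Character frequencies:
  'a': 1
  'b': 1
  'd': 5
Scanning left to right for freq == 1:
  Position 0 ('d'): freq=5, skip
  Position 1 ('d'): freq=5, skip
  Position 2 ('b'): unique! => answer = 2

2


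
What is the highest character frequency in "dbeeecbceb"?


Input: dbeeecbceb
Character counts:
  'b': 3
  'c': 2
  'd': 1
  'e': 4
Maximum frequency: 4

4


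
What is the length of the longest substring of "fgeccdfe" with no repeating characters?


Input: "fgeccdfe"
Sliding window (track last position of each char):
  Position 0 ('f'): window [0,0] length 1 -- new best
  Position 1 ('g'): window [0,1] length 2 -- new best
  Position 2 ('e'): window [0,2] length 3 -- new best
  Position 3 ('c'): window [0,3] length 4 -- new best
  Position 4 ('c'): repeat (last at 3), move window start to 4
  Position 4 ('c'): window [4,4] length 1
  Position 5 ('d'): window [4,5] length 2
  Position 6 ('f'): window [4,6] length 3
  Position 7 ('e'): window [4,7] length 4
Longest substring with no repeats: "fgec" with length 4

4


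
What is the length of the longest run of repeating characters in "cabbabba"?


Input: "cabbabba"
Scanning for longest run:
  Position 1 ('a'): new char, reset run to 1
  Position 2 ('b'): new char, reset run to 1
  Position 3 ('b'): continues run of 'b', length=2
  Position 4 ('a'): new char, reset run to 1
  Position 5 ('b'): new char, reset run to 1
  Position 6 ('b'): continues run of 'b', length=2
  Position 7 ('a'): new char, reset run to 1
Longest run: 'b' with length 2

2


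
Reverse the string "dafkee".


Input: dafkee
Reading characters right to left:
  Position 5: 'e'
  Position 4: 'e'
  Position 3: 'k'
  Position 2: 'f'
  Position 1: 'a'
  Position 0: 'd'
Reversed: eekfad

eekfad


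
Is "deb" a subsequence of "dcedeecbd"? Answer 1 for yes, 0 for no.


Check if "deb" is a subsequence of "dcedeecbd"
Greedy scan:
  Position 0 ('d'): matches sub[0] = 'd'
  Position 1 ('c'): no match needed
  Position 2 ('e'): matches sub[1] = 'e'
  Position 3 ('d'): no match needed
  Position 4 ('e'): no match needed
  Position 5 ('e'): no match needed
  Position 6 ('c'): no match needed
  Position 7 ('b'): matches sub[2] = 'b'
  Position 8 ('d'): no match needed
All 3 characters matched => is a subsequence

1


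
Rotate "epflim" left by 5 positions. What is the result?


Input: "epflim", rotate left by 5
First 5 characters: "epfli"
Remaining characters: "m"
Concatenate remaining + first: "m" + "epfli" = "mepfli"

mepfli


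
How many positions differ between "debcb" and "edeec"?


Comparing "debcb" and "edeec" position by position:
  Position 0: 'd' vs 'e' => DIFFER
  Position 1: 'e' vs 'd' => DIFFER
  Position 2: 'b' vs 'e' => DIFFER
  Position 3: 'c' vs 'e' => DIFFER
  Position 4: 'b' vs 'c' => DIFFER
Positions that differ: 5

5


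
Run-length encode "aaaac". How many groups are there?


Input: aaaac
Scanning for consecutive runs:
  Group 1: 'a' x 4 (positions 0-3)
  Group 2: 'c' x 1 (positions 4-4)
Total groups: 2

2


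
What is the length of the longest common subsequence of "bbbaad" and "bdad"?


LCS of "bbbaad" and "bdad"
DP table:
           b    d    a    d
      0    0    0    0    0
  b   0    1    1    1    1
  b   0    1    1    1    1
  b   0    1    1    1    1
  a   0    1    1    2    2
  a   0    1    1    2    2
  d   0    1    2    2    3
LCS length = dp[6][4] = 3

3


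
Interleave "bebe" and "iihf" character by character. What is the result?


Interleaving "bebe" and "iihf":
  Position 0: 'b' from first, 'i' from second => "bi"
  Position 1: 'e' from first, 'i' from second => "ei"
  Position 2: 'b' from first, 'h' from second => "bh"
  Position 3: 'e' from first, 'f' from second => "ef"
Result: bieibhef

bieibhef


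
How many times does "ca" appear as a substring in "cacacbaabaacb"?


Searching for "ca" in "cacacbaabaacb"
Scanning each position:
  Position 0: "ca" => MATCH
  Position 1: "ac" => no
  Position 2: "ca" => MATCH
  Position 3: "ac" => no
  Position 4: "cb" => no
  Position 5: "ba" => no
  Position 6: "aa" => no
  Position 7: "ab" => no
  Position 8: "ba" => no
  Position 9: "aa" => no
  Position 10: "ac" => no
  Position 11: "cb" => no
Total occurrences: 2

2


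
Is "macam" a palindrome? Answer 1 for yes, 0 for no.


Input: macam
Reversed: macam
  Compare pos 0 ('m') with pos 4 ('m'): match
  Compare pos 1 ('a') with pos 3 ('a'): match
Result: palindrome

1


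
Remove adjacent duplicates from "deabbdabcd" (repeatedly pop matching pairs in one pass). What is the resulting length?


Input: deabbdabcd
Stack-based adjacent duplicate removal:
  Read 'd': push. Stack: d
  Read 'e': push. Stack: de
  Read 'a': push. Stack: dea
  Read 'b': push. Stack: deab
  Read 'b': matches stack top 'b' => pop. Stack: dea
  Read 'd': push. Stack: dead
  Read 'a': push. Stack: deada
  Read 'b': push. Stack: deadab
  Read 'c': push. Stack: deadabc
  Read 'd': push. Stack: deadabcd
Final stack: "deadabcd" (length 8)

8


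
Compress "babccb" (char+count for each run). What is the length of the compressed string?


Input: babccb
Runs:
  'b' x 1 => "b1"
  'a' x 1 => "a1"
  'b' x 1 => "b1"
  'c' x 2 => "c2"
  'b' x 1 => "b1"
Compressed: "b1a1b1c2b1"
Compressed length: 10

10


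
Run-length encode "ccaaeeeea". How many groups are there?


Input: ccaaeeeea
Scanning for consecutive runs:
  Group 1: 'c' x 2 (positions 0-1)
  Group 2: 'a' x 2 (positions 2-3)
  Group 3: 'e' x 4 (positions 4-7)
  Group 4: 'a' x 1 (positions 8-8)
Total groups: 4

4


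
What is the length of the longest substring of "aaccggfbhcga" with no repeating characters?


Input: "aaccggfbhcga"
Sliding window (track last position of each char):
  Position 0 ('a'): window [0,0] length 1 -- new best
  Position 1 ('a'): repeat (last at 0), move window start to 1
  Position 1 ('a'): window [1,1] length 1
  Position 2 ('c'): window [1,2] length 2 -- new best
  Position 3 ('c'): repeat (last at 2), move window start to 3
  Position 3 ('c'): window [3,3] length 1
  Position 4 ('g'): window [3,4] length 2
  Position 5 ('g'): repeat (last at 4), move window start to 5
  Position 5 ('g'): window [5,5] length 1
  Position 6 ('f'): window [5,6] length 2
  Position 7 ('b'): window [5,7] length 3 -- new best
  Position 8 ('h'): window [5,8] length 4 -- new best
  Position 9 ('c'): window [5,9] length 5 -- new best
  Position 10 ('g'): repeat (last at 5), move window start to 6
  Position 10 ('g'): window [6,10] length 5
  Position 11 ('a'): window [6,11] length 6 -- new best
Longest substring with no repeats: "fbhcga" with length 6

6


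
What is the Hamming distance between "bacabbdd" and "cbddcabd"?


Comparing "bacabbdd" and "cbddcabd" position by position:
  Position 0: 'b' vs 'c' => differ
  Position 1: 'a' vs 'b' => differ
  Position 2: 'c' vs 'd' => differ
  Position 3: 'a' vs 'd' => differ
  Position 4: 'b' vs 'c' => differ
  Position 5: 'b' vs 'a' => differ
  Position 6: 'd' vs 'b' => differ
  Position 7: 'd' vs 'd' => same
Total differences (Hamming distance): 7

7
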